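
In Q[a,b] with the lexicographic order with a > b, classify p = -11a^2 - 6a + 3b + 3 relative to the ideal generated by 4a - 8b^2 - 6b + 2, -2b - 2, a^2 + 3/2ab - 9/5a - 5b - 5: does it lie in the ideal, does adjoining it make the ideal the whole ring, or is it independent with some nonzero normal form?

First compute the reduced Gröbner basis of I by Buchberger's algorithm.
f_1 = 4a - 8b^2 - 6b + 2, LT = a.
f_2 = -2b - 2, LT = b.
f_3 = a^2 + 3/2ab - 9/5a - 5b - 5, LT = a^2.

The S-polynomials (S(f_1,f_2), S(f_1,f_3), S(f_2,f_3)) all reduce to 0 modulo the current basis, so we have a Gröbner basis.
Inter-reduce: drop elements whose leading term is divisible by another's, tail-reduce, and make monic.
Reduced Gröbner basis: {a, b + 1}.
Label its elements g_1 = a, g_2 = b + 1.

Reduce p = -11a^2 - 6a + 3b + 3 modulo G:
  leading term a^2: subtract (-11a)·g_1 from -11a^2 - 6a + 3b + 3 → -6a + 3b + 3
  leading term a: subtract (-6)·g_1 from -6a + 3b + 3 → 3b + 3
  leading term b: subtract (3)·g_2 from 3b + 3 → 0
  normal form = 0.
Since the normal form is 0, p ∈ I.

-11a^2 - 6a + 3b + 3 lies in I (it reduces to 0).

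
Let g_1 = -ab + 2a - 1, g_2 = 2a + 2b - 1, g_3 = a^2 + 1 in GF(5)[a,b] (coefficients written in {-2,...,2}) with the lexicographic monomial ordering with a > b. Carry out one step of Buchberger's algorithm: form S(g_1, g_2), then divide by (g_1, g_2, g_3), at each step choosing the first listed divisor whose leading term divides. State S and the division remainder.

lcm(LM(g_1), LM(g_2)) = ab.
S = (lcm/LT(g_1))·g_1 − (lcm/LT(g_2))·g_2 = -2a - b^2 - 2b + 1.
Reduce S modulo (g_1, g_2, g_3) in that order:
  leading term a: subtract (-1)·g_2 from -2a - b^2 - 2b + 1 → -b^2
  leading term b^2: no divisor's leading term divides it; move -b^2 to the remainder.
The remainder -b^2 is nonzero, so it would be added as the next basis element.
An S-polynomial is built so that the two leading terms cancel; whether anything survives reduction is exactly the Gröbner-basis criterion.

S(g_1, g_2) = -2a - b^2 - 2b + 1; remainder on division = -b^2.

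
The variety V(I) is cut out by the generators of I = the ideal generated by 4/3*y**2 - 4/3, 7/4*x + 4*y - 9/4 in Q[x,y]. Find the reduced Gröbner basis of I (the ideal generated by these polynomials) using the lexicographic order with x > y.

This is the nonlinear analogue of row-reducing a linear system.

f_1 = 4/3*y**2 - 4/3, LT = y**2.
f_2 = 7/4*x + 4*y - 9/4, LT = x.

The S-polynomials (S(f_1,f_2)) all reduce to 0 modulo the current basis, so we have a Gröbner basis.

G = {x + 16/7*y - 9/7, y**2 - 1}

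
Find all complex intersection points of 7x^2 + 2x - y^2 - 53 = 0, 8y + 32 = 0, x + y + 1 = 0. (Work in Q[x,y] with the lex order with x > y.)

{(3, -4)}

Compute a lex Gröbner basis by Buchberger's algorithm.
f_1 = 7x^2 + 2x - y^2 - 53, LT = x^2.
f_2 = 8y + 32, LT = y.
f_3 = x + y + 1, LT = x.

The S-polynomials (S(f_1,f_2), S(f_1,f_3), S(f_2,f_3)) all reduce to 0 modulo the current basis, so we have a Gröbner basis.
Inter-reduce: drop elements whose leading term is divisible by another's, tail-reduce, and make monic.
Reduced Gröbner basis: {x - 3, y + 4}.

A lex Gröbner basis eliminates variables successively. Here y + 4 depends only on y, with roots {-4}; lifting each root through the earlier basis elements recovers the full solutions.
  y = -4: the earlier basis element becomes x - 3 = 0, giving x = 3 — point (3, -4).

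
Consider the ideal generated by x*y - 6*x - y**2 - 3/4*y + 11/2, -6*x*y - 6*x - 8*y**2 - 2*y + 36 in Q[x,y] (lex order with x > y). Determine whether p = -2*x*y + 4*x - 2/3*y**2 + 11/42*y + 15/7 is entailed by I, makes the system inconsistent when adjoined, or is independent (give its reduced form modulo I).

First compute the reduced Gröbner basis of I by Buchberger's algorithm.
f_1 = x*y - 6*x - y**2 - 3/4*y + 11/2, LT = x*y.
f_2 = -6*x*y - 6*x - 8*y**2 - 2*y + 36, LT = x*y.

S(f_1,f_2): lcm = x*y. S = -7*x - 7/3*y**2 - 13/12*y + 23/2.
  leading term x: no divisor's leading term divides it; move -7*x to the remainder.
  leading term y**2: no divisor's leading term divides it; move -7/3*y**2 to the remainder.
  leading term y: no divisor's leading term divides it; move -13/12*y to the remainder.
  leading term 1: no divisor's leading term divides it; move 23/2 to the remainder.
  remainder -7*x - 7/3*y**2 - 13/12*y + 23/2 ≠ 0; add h_3 = -7*x - 7/3*y**2 - 13/12*y + 23/2 to the basis.

S(f_1,h_3): lcm = x*y. S = -6*x - 1/3*y**3 - 97/84*y**2 + 25/28*y + 11/2.
  leading term x: subtract (6/7)·h_3 from -6*x - 1/3*y**3 - 97/84*y**2 + 25/28*y + 11/2 → -1/3*y**3 + 71/84*y**2 + 51/28*y - 61/14
  leading term y**3: no divisor's leading term divides it; move -1/3*y**3 to the remainder.
  leading term y**2: no divisor's leading term divides it; move 71/84*y**2 to the remainder.
  leading term y: no divisor's leading term divides it; move 51/28*y to the remainder.
  leading term 1: no divisor's leading term divides it; move -61/14 to the remainder.
  remainder -1/3*y**3 + 71/84*y**2 + 51/28*y - 61/14 ≠ 0; add h_4 = -1/3*y**3 + 71/84*y**2 + 51/28*y - 61/14 to the basis.

The other S-polynomials (S(f_2,h_3), S(f_1,h_4), S(f_2,h_4), S(h_3,h_4)) all reduce to 0 modulo the current basis, so we have a Gröbner basis.
Inter-reduce: drop elements whose leading term is divisible by another's, tail-reduce, and make monic.
Reduced Gröbner basis: {x + 1/3*y**2 + 13/84*y - 23/14, y**3 - 71/28*y**2 - 153/28*y + 183/14}.
Label its elements g_1 = x + 1/3*y**2 + 13/84*y - 23/14, g_2 = y**3 - 71/28*y**2 - 153/28*y + 183/14.

Reduce p = -2*x*y + 4*x - 2/3*y**2 + 11/42*y + 15/7 modulo G:
  leading term x*y: subtract (-2*y)·g_1 from -2*x*y + 4*x - 2/3*y**2 + 11/42*y + 15/7 → 4*x + 2/3*y**3 - 5/14*y**2 - 127/42*y + 15/7
  leading term x: subtract (4)·g_1 from 4*x + 2/3*y**3 - 5/14*y**2 - 127/42*y + 15/7 → 2/3*y**3 - 71/42*y**2 - 51/14*y + 61/7
  leading term y**3: subtract (2/3)·g_2 from 2/3*y**3 - 71/42*y**2 - 51/14*y + 61/7 → 0
  normal form = 0.
Since the normal form is 0, p ∈ I.

-2*x*y + 4*x - 2/3*y**2 + 11/42*y + 15/7 lies in I (it reduces to 0).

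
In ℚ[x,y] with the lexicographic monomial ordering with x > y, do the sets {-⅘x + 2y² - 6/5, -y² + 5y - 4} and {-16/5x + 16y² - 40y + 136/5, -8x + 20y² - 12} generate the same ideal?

Yes, the ideals are equal.

Since reduced Gröbner bases are canonical representatives of ideals under a given ordering, it suffices to compute and compare them.
Buchberger on the first generating set:
f_1 = -⅘x + 2y² - 6/5, LT = x.
f_2 = -y² + 5y - 4, LT = y².

The S-polynomials (S(f_1,f_2)) all reduce to 0 modulo the current basis, so we have a Gröbner basis.
Inter-reduce: drop elements whose leading term is divisible by another's, tail-reduce, and make monic.
Reduced Gröbner basis: {x - 25/2y + 23/2, y² - 5y + 4}.

Buchberger on the second generating set:
h_1 = -16/5x + 16y² - 40y + 136/5, LT = x.
h_2 = -8x + 20y² - 12, LT = x.

S(h_1,h_2): lcm = x. S = -5/2y² + 25/2y - 10.
  leading term y²: no divisor's leading term divides it; move -5/2y² to the remainder.
  leading term y: no divisor's leading term divides it; move 25/2y to the remainder.
  leading term 1: no divisor's leading term divides it; move -10 to the remainder.
  remainder -5/2y² + 25/2y - 10 ≠ 0; add k_3 = -5/2y² + 25/2y - 10 to the basis.

The other S-polynomials (S(h_1,k_3), S(h_2,k_3)) all reduce to 0 modulo the current basis, so we have a Gröbner basis.
Inter-reduce: drop elements whose leading term is divisible by another's, tail-reduce, and make monic.
Reduced Gröbner basis: {x - 25/2y + 23/2, y² - 5y + 4}.

Same reduced basis, so the two generating sets span the same ideal.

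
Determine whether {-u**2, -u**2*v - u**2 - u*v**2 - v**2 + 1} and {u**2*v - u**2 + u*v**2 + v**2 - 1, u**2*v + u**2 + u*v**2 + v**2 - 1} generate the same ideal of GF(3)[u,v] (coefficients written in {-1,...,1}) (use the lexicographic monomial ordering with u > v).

For a fixed monomial order, each ideal has a unique reduced Gröbner basis; comparing bases decides equality.
Buchberger on the first generating set:
f_1 = -u**2, LT = u**2.
f_2 = -u**2*v - u**2 - u*v**2 - v**2 + 1, LT = u**2*v.

S(f_1,f_2): lcm = u**2*v. S = -u**2 - u*v**2 - v**2 + 1.
  reduce S modulo (f_1, f_2):
  remainder -u*v**2 - v**2 + 1 ≠ 0; add g_3 = -u*v**2 - v**2 + 1 to the basis.

S(f_1,g_3): lcm = u**2*v**2. S = -u*v**2 + u.
  reduce S modulo (f_1, f_2, g_3):
  remainder u + v**2 - 1 ≠ 0; add g_4 = u + v**2 - 1 to the basis.

S(g_3,g_4): lcm = u*v**2. S = -v**4 - v**2 - 1.
  reduce S modulo (f_1, f_2, g_3, g_4):
  remainder -v**4 - v**2 - 1 ≠ 0; add g_5 = -v**4 - v**2 - 1 to the basis.

The other S-polynomials (S(f_2,g_3), S(f_1,g_4), S(f_2,g_4), S(f_1,g_5), S(f_2,g_5), S(g_3,g_5), S(g_4,g_5)) all reduce to 0 modulo the current basis, so we have a Gröbner basis.
Inter-reduce: drop elements whose leading term is divisible by another's, tail-reduce, and make monic.
Reduced Gröbner basis: {u + v**2 - 1, v**4 + v**2 + 1}.

Buchberger on the second generating set:
h_1 = u**2*v - u**2 + u*v**2 + v**2 - 1, LT = u**2*v.
h_2 = u**2*v + u**2 + u*v**2 + v**2 - 1, LT = u**2*v.

S(h_1,h_2): lcm = u**2*v. S = u**2.
  reduce S modulo (h_1, h_2):
  remainder u**2 ≠ 0; add k_3 = u**2 to the basis.

S(h_1,k_3): lcm = u**2*v. S = -u**2 + u*v**2 + v**2 - 1.
  reduce S modulo (h_1, h_2, k_3):
  remainder u*v**2 + v**2 - 1 ≠ 0; add k_4 = u*v**2 + v**2 - 1 to the basis.

S(h_1,k_4): lcm = u**2*v**2. S = -u**2*v + u*v**3 - u*v**2 + u + v**3 - v.
  reduce S modulo (h_1, h_2, k_3, k_4):
  remainder u + v**2 - 1 ≠ 0; add k_5 = u + v**2 - 1 to the basis.

S(k_4,k_5): lcm = u*v**2. S = -v**4 - v**2 - 1.
  reduce S modulo (h_1, h_2, k_3, k_4, k_5):
  remainder -v**4 - v**2 - 1 ≠ 0; add k_6 = -v**4 - v**2 - 1 to the basis.

The other S-polynomials (S(h_2,k_3), S(h_2,k_4), S(k_3,k_4), S(h_1,k_5), S(h_2,k_5), S(k_3,k_5), S(h_1,k_6), S(h_2,k_6), S(k_3,k_6), S(k_4,k_6), S(k_5,k_6)) all reduce to 0 modulo the current basis, so we have a Gröbner basis.
Inter-reduce: drop elements whose leading term is divisible by another's, tail-reduce, and make monic.
Reduced Gröbner basis: {u + v**2 - 1, v**4 + v**2 + 1}.

These coincide, so the ideals are equal.

Yes, the ideals are equal.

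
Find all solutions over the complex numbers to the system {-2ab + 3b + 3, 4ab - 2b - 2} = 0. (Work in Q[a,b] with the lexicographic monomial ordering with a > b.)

Compute a lex Gröbner basis by Buchberger's algorithm.
f_1 = -2ab + 3b + 3, LT = ab.
f_2 = 4ab - 2b - 2, LT = ab.

S(f_1,f_2): lcm = ab. S = -b - 1.
  leading term b: no divisor's leading term divides it; move -b to the remainder.
  leading term 1: no divisor's leading term divides it; move -1 to the remainder.
  remainder -b - 1 ≠ 0; add h_3 = -b - 1 to the basis.

S(f_1,h_3): lcm = ab. S = -a - 3/2b - 3/2.
  leading term a: no divisor's leading term divides it; move -a to the remainder.
  leading term b: subtract (3/2)·h_3 from -3/2b - 3/2 → 0
  remainder -a ≠ 0; add h_4 = -a to the basis.

S(f_2,h_3): lcm = ab. S = -a - 1/2b - 1/2.
  leading term a: subtract (1)·h_4 from -a - 1/2b - 1/2 → -1/2b - 1/2
  leading term b: subtract (1/2)·h_3 from -1/2b - 1/2 → 0
  remainder 0.

S(f_1,h_4): lcm = ab. S = -3/2b - 3/2.
  leading term b: subtract (3/2)·h_3 from -3/2b - 3/2 → 0
  remainder 0.

S(f_2,h_4): lcm = ab. S = -1/2b - 1/2.
  leading term b: subtract (1/2)·h_3 from -1/2b - 1/2 → 0
  remainder 0.

S(h_3,h_4): leading monomials are coprime, so the S-polynomial reduces to 0 (Buchberger's first criterion).
Every S-polynomial of the final basis reduces to 0, so we have a Gröbner basis.
Inter-reduce: drop elements whose leading term is divisible by another's, tail-reduce, and make monic.
Reduced Gröbner basis: {a, b + 1}.

Elimination: the polynomial b + 1 lies in the elimination ideal for b, so b ∈ {-1}. For each such b, the remaining basis elements (now univariate) give the rest of the solution.
  b = -1: the earlier basis element becomes a = 0, giving a = 0 — point (0, -1).

{(0, -1)}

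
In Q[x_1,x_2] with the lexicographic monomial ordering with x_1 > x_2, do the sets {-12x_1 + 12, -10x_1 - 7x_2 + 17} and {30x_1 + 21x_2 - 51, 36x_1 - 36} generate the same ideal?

Equality of ideals is decidable: compute both reduced Gröbner bases (unique for the ordering) and check whether they agree.
Buchberger on the first generating set:
f_1 = -12x_1 + 12, LT = x_1.
f_2 = -10x_1 - 7x_2 + 17, LT = x_1.

S(f_1,f_2): lcm = x_1. S = -\tfrac{7}{10}x_2 + \tfrac{7}{10}.
  leading term x_2: no divisor's leading term divides it; move -\tfrac{7}{10}x_2 to the remainder.
  leading term 1: no divisor's leading term divides it; move \tfrac{7}{10} to the remainder.
  remainder -\tfrac{7}{10}x_2 + \tfrac{7}{10} ≠ 0; add g_3 = -\tfrac{7}{10}x_2 + \tfrac{7}{10} to the basis.

The other S-polynomials (S(f_1,g_3), S(f_2,g_3)) all reduce to 0 modulo the current basis, so we have a Gröbner basis.
Inter-reduce: drop elements whose leading term is divisible by another's, tail-reduce, and make monic.
Reduced Gröbner basis: {x_1 - 1, x_2 - 1}.

Buchberger on the second generating set:
h_1 = 30x_1 + 21x_2 - 51, LT = x_1.
h_2 = 36x_1 - 36, LT = x_1.

S(h_1,h_2): lcm = x_1. S = \tfrac{7}{10}x_2 - \tfrac{7}{10}.
  leading term x_2: no divisor's leading term divides it; move \tfrac{7}{10}x_2 to the remainder.
  leading term 1: no divisor's leading term divides it; move -\tfrac{7}{10} to the remainder.
  remainder \tfrac{7}{10}x_2 - \tfrac{7}{10} ≠ 0; add k_3 = \tfrac{7}{10}x_2 - \tfrac{7}{10} to the basis.

The other S-polynomials (S(h_1,k_3), S(h_2,k_3)) all reduce to 0 modulo the current basis, so we have a Gröbner basis.
Inter-reduce: drop elements whose leading term is divisible by another's, tail-reduce, and make monic.
Reduced Gröbner basis: {x_1 - 1, x_2 - 1}.

Same reduced basis, so the two generating sets span the same ideal.

Yes, the ideals are equal.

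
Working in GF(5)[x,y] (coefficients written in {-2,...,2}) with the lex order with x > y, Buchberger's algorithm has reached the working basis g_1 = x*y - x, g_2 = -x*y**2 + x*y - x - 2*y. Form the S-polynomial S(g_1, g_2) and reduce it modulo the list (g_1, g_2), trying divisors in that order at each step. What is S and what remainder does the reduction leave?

S(g_1, g_2) = -x - 2*y; remainder on division = -x - 2*y.

lcm(LM(g_1), LM(g_2)) = x*y**2.
S = (lcm/LT(g_1))·g_1 − (lcm/LT(g_2))·g_2 = -x - 2*y.
Reduce S modulo (g_1, g_2) in that order:
  leading term x: no divisor's leading term divides it; move -x to the remainder.
  leading term y: no divisor's leading term divides it; move -2*y to the remainder.
The remainder -x - 2*y is nonzero, so it would be added as the next basis element.
An S-polynomial is built so that the two leading terms cancel; whether anything survives reduction is exactly the Gröbner-basis criterion.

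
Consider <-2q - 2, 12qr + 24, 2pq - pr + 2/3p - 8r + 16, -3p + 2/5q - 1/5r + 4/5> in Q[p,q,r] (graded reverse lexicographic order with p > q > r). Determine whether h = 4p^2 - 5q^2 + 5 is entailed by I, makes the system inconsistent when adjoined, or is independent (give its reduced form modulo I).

First compute the reduced Gröbner basis of I by Buchberger's algorithm.
f_1 = -2q - 2, LT = q.
f_2 = 12qr + 24, LT = qr.
f_3 = 2pq - pr + 2/3p - 8r + 16, LT = pq.
f_4 = -3p + 2/5q - 1/5r + 4/5, LT = p.

S(f_1,f_2): lcm = qr. S = r - 2.
  reduce S modulo (f_1, f_2, f_3, f_4):
  remainder r - 2 ≠ 0; add k_5 = r - 2 to the basis.

The other S-polynomials (S(f_1,f_3), S(f_1,f_4), S(f_2,f_3), S(f_2,f_4), S(f_3,f_4), S(f_1,k_5), S(f_2,k_5), S(f_3,k_5), S(f_4,k_5)) all reduce to 0 modulo the current basis, so we have a Gröbner basis.
Inter-reduce: drop elements whose leading term is divisible by another's, tail-reduce, and make monic.
Reduced Gröbner basis: {p, q + 1, r - 2}.
Label its elements g_1 = p, g_2 = q + 1, g_3 = r - 2.

Reduce h = 4p^2 - 5q^2 + 5 modulo G:
  leading term p^2: subtract (4p)·g_1 from 4p^2 - 5q^2 + 5 → -5q^2 + 5
  leading term q^2: subtract (-5q)·g_2 from -5q^2 + 5 → 5q + 5
  leading term q: subtract (5)·g_2 from 5q + 5 → 0
  normal form = 0.
Since the normal form is 0, h ∈ I.

Ideal membership is decidable via reduction modulo a Gröbner basis.

4p^2 - 5q^2 + 5 lies in I (it reduces to 0).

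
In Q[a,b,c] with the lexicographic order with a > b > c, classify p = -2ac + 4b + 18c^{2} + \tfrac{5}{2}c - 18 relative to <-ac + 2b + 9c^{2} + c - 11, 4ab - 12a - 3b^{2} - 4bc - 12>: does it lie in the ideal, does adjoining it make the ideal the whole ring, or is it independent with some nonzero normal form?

-2ac + 4b + 18c^{2} + \tfrac{5}{2}c - 18 is independent of I; its normal form modulo I is \tfrac{1}{2}c + 4.

First compute the reduced Gröbner basis of I by Buchberger's algorithm.
f_1 = -ac + 2b + 9c^{2} + c - 11, LT = ac.
f_2 = 4ab - 12a - 3b^{2} - 4bc - 12, LT = ab.

S(f_1,f_2): lcm = abc. S = 3ac + \tfrac{3}{4}b^{2}c - 2b^{2} - 8bc^{2} - bc + 11b + 3c.
  leading term ac: subtract (-3)·f_1 from 3ac + \tfrac{3}{4}b^{2}c - 2b^{2} - 8bc^{2} - bc + 11b + 3c → \tfrac{3}{4}b^{2}c - 2b^{2} - 8bc^{2} - bc + 17b + 27c^{2} + 6c - 33
  leading term b^{2}c: no divisor's leading term divides it; move \tfrac{3}{4}b^{2}c to the remainder.
  leading term b^{2}: no divisor's leading term divides it; move -2b^{2} to the remainder.
  leading term bc^{2}: no divisor's leading term divides it; move -8bc^{2} to the remainder.
  leading term bc: no divisor's leading term divides it; move -bc to the remainder.
  leading term b: no divisor's leading term divides it; move 17b to the remainder.
  leading term c^{2}: no divisor's leading term divides it; move 27c^{2} to the remainder.
  leading term c: no divisor's leading term divides it; move 6c to the remainder.
  leading term 1: no divisor's leading term divides it; move -33 to the remainder.
  remainder \tfrac{3}{4}b^{2}c - 2b^{2} - 8bc^{2} - bc + 17b + 27c^{2} + 6c - 33 ≠ 0; add h_3 = \tfrac{3}{4}b^{2}c - 2b^{2} - 8bc^{2} - bc + 17b + 27c^{2} + 6c - 33 to the basis.

The other S-polynomials (S(f_1,h_3), S(f_2,h_3)) all reduce to 0 modulo the current basis, so we have a Gröbner basis.
Inter-reduce: drop elements whose leading term is divisible by another's, tail-reduce, and make monic.
Reduced Gröbner basis: {ab - 3a - \tfrac{3}{4}b^{2} - bc - 3, ac - 2b - 9c^{2} - c + 11, b^{2}c - \tfrac{8}{3}b^{2} - \tfrac{32}{3}bc^{2} - \tfrac{4}{3}bc + \tfrac{68}{3}b + 36c^{2} + 8c - 44}.
Label its elements g_1 = ab - 3a - \tfrac{3}{4}b^{2} - bc - 3, g_2 = ac - 2b - 9c^{2} - c + 11, g_3 = b^{2}c - \tfrac{8}{3}b^{2} - \tfrac{32}{3}bc^{2} - \tfrac{4}{3}bc + \tfrac{68}{3}b + 36c^{2} + 8c - 44.

Reduce p = -2ac + 4b + 18c^{2} + \tfrac{5}{2}c - 18 modulo G:
  leading term ac: subtract (-2)·g_2 from -2ac + 4b + 18c^{2} + \tfrac{5}{2}c - 18 → \tfrac{1}{2}c + 4
  leading term c: no divisor's leading term divides it; move \tfrac{1}{2}c to the remainder.
  leading term 1: no divisor's leading term divides it; move 4 to the remainder.
  normal form = \tfrac{1}{2}c + 4.
The normal form is nonzero, so p ∉ I. Since p minus its normal form lies in I, I + (p) = I + (r) where r = \tfrac{1}{2}c + 4; decide whether this ideal is the whole ring.
Run Buchberger on G together with r (pairs among the g_i already reduce to 0 since G is a Gröbner basis):
g_1 = ab - 3a - \tfrac{3}{4}b^{2} - bc - 3, LT = ab.
g_2 = ac - 2b - 9c^{2} - c + 11, LT = ac.
g_3 = b^{2}c - \tfrac{8}{3}b^{2} - \tfrac{32}{3}bc^{2} - \tfrac{4}{3}bc + \tfrac{68}{3}b + 36c^{2} + 8c - 44, LT = b^{2}c.
r = \tfrac{1}{2}c + 4, LT = c.

S(g_2,r): lcm = ac. S = -8a - 2b - 9c^{2} - c + 11.
  leading term a: no divisor's leading term divides it; move -8a to the remainder.
  leading term b: no divisor's leading term divides it; move -2b to the remainder.
  leading term c^{2}: subtract (-18c)·r from -9c^{2} - c + 11 → 71c + 11
  leading term c: subtract (142)·r from 71c + 11 → -557
  leading term 1: no divisor's leading term divides it; move -557 to the remainder.
  remainder -8a - 2b - 557 ≠ 0; add m_5 = -8a - 2b - 557 to the basis.

S(g_3,r): lcm = b^{2}c. S = -\tfrac{32}{3}b^{2} - \tfrac{32}{3}bc^{2} - \tfrac{4}{3}bc + \tfrac{68}{3}b + 36c^{2} + 8c - 44.
  leading term b^{2}: no divisor's leading term divides it; move -\tfrac{32}{3}b^{2} to the remainder.
  leading term bc^{2}: subtract (-\tfrac{64}{3}bc)·r from -\tfrac{32}{3}bc^{2} - \tfrac{4}{3}bc + \tfrac{68}{3}b + 36c^{2} + 8c - 44 → 84bc + \tfrac{68}{3}b + 36c^{2} + 8c - 44
  leading term bc: subtract (168b)·r from 84bc + \tfrac{68}{3}b + 36c^{2} + 8c - 44 → -\tfrac{1948}{3}b + 36c^{2} + 8c - 44
  leading term b: no divisor's leading term divides it; move -\tfrac{1948}{3}b to the remainder.
  leading term c^{2}: subtract (72c)·r from 36c^{2} + 8c - 44 → -280c - 44
  leading term c: subtract (-560)·r from -280c - 44 → 2196
  leading term 1: no divisor's leading term divides it; move 2196 to the remainder.
  remainder -\tfrac{32}{3}b^{2} - \tfrac{1948}{3}b + 2196 ≠ 0; add m_6 = -\tfrac{32}{3}b^{2} - \tfrac{1948}{3}b + 2196 to the basis.

The other S-polynomials (S(g_1,g_2), S(g_1,g_3), S(g_1,r), S(g_2,g_3), S(g_1,m_5), S(g_2,m_5), S(g_3,m_5), S(r,m_5), S(g_1,m_6), S(g_2,m_6), S(g_3,m_6), S(r,m_6), S(m_5,m_6)) all reduce to 0 modulo the current basis, so we have a Gröbner basis.
Inter-reduce: drop elements whose leading term is divisible by another's, tail-reduce, and make monic.
Reduced Gröbner basis: {a + \tfrac{1}{4}b + \tfrac{557}{8}, b^{2} + \tfrac{487}{8}b - \tfrac{1647}{8}, c + 8}.
The reduced Gröbner basis of I + (p) is {a + \tfrac{1}{4}b + \tfrac{557}{8}, b^{2} + \tfrac{487}{8}b - \tfrac{1647}{8}, c + 8} ≠ {1}, a proper ideal, so the enlarged system stays consistent: p is independent of I, with normal form \tfrac{1}{2}c + 4.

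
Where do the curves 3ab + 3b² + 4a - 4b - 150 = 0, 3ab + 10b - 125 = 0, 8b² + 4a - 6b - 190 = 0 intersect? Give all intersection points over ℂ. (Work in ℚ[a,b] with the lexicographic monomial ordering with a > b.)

{(5, 5)}

Compute a lex Gröbner basis by Buchberger's algorithm.
f_1 = 3ab + 4a + 3b² - 4b - 150, LT = ab.
f_2 = 3ab + 10b - 125, LT = ab.
f_3 = 4a + 8b² - 6b - 190, LT = a.

S(f_1,f_2): lcm = ab. S = 4/3a + b² - 14/3b - 25/3.
  leading term a: subtract (⅓)·f_3 from 4/3a + b² - 14/3b - 25/3 → -5/3b² - 8/3b + 55
  leading term b²: no divisor's leading term divides it; move -5/3b² to the remainder.
  leading term b: no divisor's leading term divides it; move -8/3b to the remainder.
  leading term 1: no divisor's leading term divides it; move 55 to the remainder.
  remainder -5/3b² - 8/3b + 55 ≠ 0; add h_4 = -5/3b² - 8/3b + 55 to the basis.

S(f_1,f_3): lcm = ab. S = 4/3a - 2b³ + 5/2b² + 277/6b - 50.
  leading term a: subtract (⅓)·f_3 from 4/3a - 2b³ + 5/2b² + 277/6b - 50 → -2b³ - ⅙b² + 289/6b + 40/3
  leading term b³: subtract (6/5b)·h_4 from -2b³ - ⅙b² + 289/6b + 40/3 → 91/30b² - 107/6b + 40/3
  leading term b²: subtract (-91/50)·h_4 from 91/30b² - 107/6b + 40/3 → -3403/150b + 3403/30
  leading term b: no divisor's leading term divides it; move -3403/150b to the remainder.
  leading term 1: no divisor's leading term divides it; move 3403/30 to the remainder.
  remainder -3403/150b + 3403/30 ≠ 0; add h_5 = -3403/150b + 3403/30 to the basis.

S(f_2,f_3): lcm = ab. S = -2b³ + 3/2b² + 305/6b - 125/3.
  leading term b³: subtract (6/5b)·h_4 from -2b³ + 3/2b² + 305/6b - 125/3 → 47/10b² - 91/6b - 125/3
  leading term b²: subtract (-141/50)·h_4 from 47/10b² - 91/6b - 125/3 → -3403/150b + 3403/30
  leading term b: subtract (1)·h_5 from -3403/150b + 3403/30 → 0
  remainder 0.

S(f_1,h_4): lcm = ab². S = -4/15ab + 33a + b³ - 4/3b² - 50b.
  leading term ab: subtract (-4/45)·f_1 from -4/15ab + 33a + b³ - 4/3b² - 50b → 1501/45a + b³ - 16/15b² - 2266/45b - 40/3
  leading term a: subtract (1501/180)·f_3 from 1501/45a + b³ - 16/15b² - 2266/45b - 40/3 → b³ - 610/9b² - 29/90b + 28279/18
  leading term b³: subtract (-⅗b)·h_4 from b³ - 610/9b² - 29/90b + 28279/18 → -3122/45b² + 2941/90b + 28279/18
  leading term b²: subtract (3122/75)·h_4 from -3122/45b² + 2941/90b + 28279/18 → 64657/450b - 64657/90
  leading term b: subtract (-19/3)·h_5 from 64657/450b - 64657/90 → 0
  remainder 0.

S(f_2,h_4): lcm = ab². S = -8/5ab + 33a + 10/3b² - 125/3b.
  leading term ab: subtract (-8/15)·f_1 from -8/5ab + 33a + 10/3b² - 125/3b → 527/15a + 74/15b² - 219/5b - 80
  leading term a: subtract (527/60)·f_3 from 527/15a + 74/15b² - 219/5b - 80 → -196/3b² + 89/10b + 9533/6
  leading term b²: subtract (196/5)·h_4 from -196/3b² + 89/10b + 9533/6 → 3403/30b - 3403/6
  leading term b: subtract (-5)·h_5 from 3403/30b - 3403/6 → 0
  remainder 0.

S(f_3,h_4): leading monomials are coprime, so the S-polynomial reduces to 0 (Buchberger's first criterion).
S(f_1,h_5): lcm = ab. S = 19/3a + b² - 4/3b - 50.
  leading term a: subtract (19/12)·f_3 from 19/3a + b² - 4/3b - 50 → -35/3b² + 49/6b + 1505/6
  leading term b²: subtract (7)·h_4 from -35/3b² + 49/6b + 1505/6 → 161/6b - 805/6
  leading term b: subtract (-4025/3403)·h_5 from 161/6b - 805/6 → 0
  remainder 0.

S(f_2,h_5): lcm = ab. S = 5a + 10/3b - 125/3.
  leading term a: subtract (5/4)·f_3 from 5a + 10/3b - 125/3 → -10b² + 65/6b + 1175/6
  leading term b²: subtract (6)·h_4 from -10b² + 65/6b + 1175/6 → 161/6b - 805/6
  leading term b: subtract (-4025/3403)·h_5 from 161/6b - 805/6 → 0
  remainder 0.

S(f_3,h_5): leading monomials are coprime, so the S-polynomial reduces to 0 (Buchberger's first criterion).
S(h_4,h_5): lcm = b². S = 33/5b - 33.
  leading term b: subtract (-990/3403)·h_5 from 33/5b - 33 → 0
  remainder 0.

Every S-polynomial of the final basis reduces to 0, so we have a Gröbner basis.
Inter-reduce: drop elements whose leading term is divisible by another's, tail-reduce, and make monic.
Reduced Gröbner basis: {a - 5, b - 5}.

Since the basis is lex-ordered, b - 5 is univariate in b. Its roots are {5}. Back-substituting each root into the other basis elements fixes the other coordinates.
  b = 5: the earlier basis element becomes a - 5 = 0, giving a = 5 — point (5, 5).
Each listed point satisfies every original equation (direct substitution).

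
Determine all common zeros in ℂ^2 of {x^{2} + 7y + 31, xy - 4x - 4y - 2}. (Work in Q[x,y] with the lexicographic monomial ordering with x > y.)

{(2, -5), (1 + 3*sqrt(6)*I, 22/7 - 6*sqrt(6)*I/7), (1 - 3*sqrt(6)*I, 22/7 + 6*sqrt(6)*I/7)}

Compute a lex Gröbner basis by Buchberger's algorithm.
f_1 = x^{2} + 7y + 31, LT = x^{2}.
f_2 = xy - 4x - 4y - 2, LT = xy.

S(f_1,f_2): lcm = x^{2}y. S = 4x^{2} + 4xy + 2x + 7y^{2} + 31y.
  leading term x^{2}: subtract (4)·f_1 from 4x^{2} + 4xy + 2x + 7y^{2} + 31y → 4xy + 2x + 7y^{2} + 3y - 124
  leading term xy: subtract (4)·f_2 from 4xy + 2x + 7y^{2} + 3y - 124 → 18x + 7y^{2} + 19y - 116
  leading term x: no divisor's leading term divides it; move 18x to the remainder.
  leading term y^{2}: no divisor's leading term divides it; move 7y^{2} to the remainder.
  leading term y: no divisor's leading term divides it; move 19y to the remainder.
  leading term 1: no divisor's leading term divides it; move -116 to the remainder.
  remainder 18x + 7y^{2} + 19y - 116 ≠ 0; add h_3 = 18x + 7y^{2} + 19y - 116 to the basis.

S(f_2,h_3): lcm = xy. S = -4x - \tfrac{7}{18}y^{3} - \tfrac{19}{18}y^{2} + \tfrac{22}{9}y - 2.
  leading term x: subtract (-\tfrac{2}{9})·h_3 from -4x - \tfrac{7}{18}y^{3} - \tfrac{19}{18}y^{2} + \tfrac{22}{9}y - 2 → -\tfrac{7}{18}y^{3} + \tfrac{1}{2}y^{2} + \tfrac{20}{3}y - \tfrac{250}{9}
  leading term y^{3}: no divisor's leading term divides it; move -\tfrac{7}{18}y^{3} to the remainder.
  leading term y^{2}: no divisor's leading term divides it; move \tfrac{1}{2}y^{2} to the remainder.
  leading term y: no divisor's leading term divides it; move \tfrac{20}{3}y to the remainder.
  leading term 1: no divisor's leading term divides it; move -\tfrac{250}{9} to the remainder.
  remainder -\tfrac{7}{18}y^{3} + \tfrac{1}{2}y^{2} + \tfrac{20}{3}y - \tfrac{250}{9} ≠ 0; add h_4 = -\tfrac{7}{18}y^{3} + \tfrac{1}{2}y^{2} + \tfrac{20}{3}y - \tfrac{250}{9} to the basis.

The other S-polynomials (S(f_1,h_3), S(f_1,h_4), S(f_2,h_4), S(h_3,h_4)) all reduce to 0 modulo the current basis, so we have a Gröbner basis.
Inter-reduce: drop elements whose leading term is divisible by another's, tail-reduce, and make monic.
Reduced Gröbner basis: {x + \tfrac{7}{18}y^{2} + \tfrac{19}{18}y - \tfrac{58}{9}, y^{3} - \tfrac{9}{7}y^{2} - \tfrac{120}{7}y + \tfrac{500}{7}}.

The lex basis is triangular: the last element involves only y. Solving y^{3} - \tfrac{9}{7}y^{2} - \tfrac{120}{7}y + \tfrac{500}{7} = 0 gives y ∈ {-5, 22/7 - 6*sqrt(6)*I/7, 22/7 + 6*sqrt(6)*I/7}; substituting each value into the earlier elements determines the remaining variables.
  y = -5: the earlier basis element becomes x - 2 = 0, giving x = 2 — point (2, -5).
  y = 22/7 - 6*sqrt(6)*I/7: the earlier basis element becomes x - 1 - 3*sqrt(6)*I = 0, giving x = 1 + 3*sqrt(6)*I — point (1 + 3*sqrt(6)*I, 22/7 - 6*sqrt(6)*I/7).
  y = 22/7 + 6*sqrt(6)*I/7: the earlier basis element becomes x - 1 + 3*sqrt(6)*I = 0, giving x = 1 - 3*sqrt(6)*I — point (1 - 3*sqrt(6)*I, 22/7 + 6*sqrt(6)*I/7).
Substituting each solution back into the original system confirms all equations vanish.
Zero-dimensionality of the ideal guarantees finitely many solutions over ℂ.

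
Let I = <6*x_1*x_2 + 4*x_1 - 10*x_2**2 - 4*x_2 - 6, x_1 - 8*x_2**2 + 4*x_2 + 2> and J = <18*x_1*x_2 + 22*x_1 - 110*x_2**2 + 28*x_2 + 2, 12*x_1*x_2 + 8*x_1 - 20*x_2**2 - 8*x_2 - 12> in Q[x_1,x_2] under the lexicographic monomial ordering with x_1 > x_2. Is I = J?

Yes, the ideals are equal.

Two ideals are equal iff their reduced Gröbner bases coincide (the reduced basis is unique for a fixed ordering).
Buchberger on the first generating set:
f_1 = 6*x_1*x_2 + 4*x_1 - 10*x_2**2 - 4*x_2 - 6, LT = x_1*x_2.
f_2 = x_1 - 8*x_2**2 + 4*x_2 + 2, LT = x_1.

S(f_1,f_2): lcm = x_1*x_2. S = 2/3*x_1 + 8*x_2**3 - 17/3*x_2**2 - 8/3*x_2 - 1.
  leading term x_1: subtract (2/3)·f_2 from 2/3*x_1 + 8*x_2**3 - 17/3*x_2**2 - 8/3*x_2 - 1 → 8*x_2**3 - 1/3*x_2**2 - 16/3*x_2 - 7/3
  leading term x_2**3: no divisor's leading term divides it; move 8*x_2**3 to the remainder.
  leading term x_2**2: no divisor's leading term divides it; move -1/3*x_2**2 to the remainder.
  leading term x_2: no divisor's leading term divides it; move -16/3*x_2 to the remainder.
  leading term 1: no divisor's leading term divides it; move -7/3 to the remainder.
  remainder 8*x_2**3 - 1/3*x_2**2 - 16/3*x_2 - 7/3 ≠ 0; add g_3 = 8*x_2**3 - 1/3*x_2**2 - 16/3*x_2 - 7/3 to the basis.

S(f_1,g_3): lcm = x_1*x_2**3. S = 17/24*x_1*x_2**2 + 2/3*x_1*x_2 + 7/24*x_1 - 5/3*x_2**4 - 2/3*x_2**3 - x_2**2.
  leading term x_1*x_2**2: subtract (17/144*x_2)·f_1 from 17/24*x_1*x_2**2 + 2/3*x_1*x_2 + 7/24*x_1 - 5/3*x_2**4 - 2/3*x_2**3 - x_2**2 → 7/36*x_1*x_2 + 7/24*x_1 - 5/3*x_2**4 + 37/72*x_2**3 - 19/36*x_2**2 + 17/24*x_2
  leading term x_1*x_2: subtract (7/216)·f_1 from 7/36*x_1*x_2 + 7/24*x_1 - 5/3*x_2**4 + 37/72*x_2**3 - 19/36*x_2**2 + 17/24*x_2 → 35/216*x_1 - 5/3*x_2**4 + 37/72*x_2**3 - 11/54*x_2**2 + 181/216*x_2 + 7/36
  leading term x_1: subtract (35/216)·f_2 from 35/216*x_1 - 5/3*x_2**4 + 37/72*x_2**3 - 11/54*x_2**2 + 181/216*x_2 + 7/36 → -5/3*x_2**4 + 37/72*x_2**3 + 59/54*x_2**2 + 41/216*x_2 - 7/54
  leading term x_2**4: subtract (-5/24*x_2)·g_3 from -5/3*x_2**4 + 37/72*x_2**3 + 59/54*x_2**2 + 41/216*x_2 - 7/54 → 4/9*x_2**3 - 1/54*x_2**2 - 8/27*x_2 - 7/54
  leading term x_2**3: subtract (1/18)·g_3 from 4/9*x_2**3 - 1/54*x_2**2 - 8/27*x_2 - 7/54 → 0
  remainder 0.

S(f_2,g_3): leading monomials are coprime, so the S-polynomial reduces to 0 (Buchberger's first criterion).
Every S-polynomial of the final basis reduces to 0, so we have a Gröbner basis.
Inter-reduce: drop elements whose leading term is divisible by another's, tail-reduce, and make monic.
Reduced Gröbner basis: {x_1 - 8*x_2**2 + 4*x_2 + 2, x_2**3 - 1/24*x_2**2 - 2/3*x_2 - 7/24}.

Buchberger on the second generating set:
h_1 = 18*x_1*x_2 + 22*x_1 - 110*x_2**2 + 28*x_2 + 2, LT = x_1*x_2.
h_2 = 12*x_1*x_2 + 8*x_1 - 20*x_2**2 - 8*x_2 - 12, LT = x_1*x_2.

S(h_1,h_2): lcm = x_1*x_2. S = 5/9*x_1 - 40/9*x_2**2 + 20/9*x_2 + 10/9.
  leading term x_1: no divisor's leading term divides it; move 5/9*x_1 to the remainder.
  leading term x_2**2: no divisor's leading term divides it; move -40/9*x_2**2 to the remainder.
  leading term x_2: no divisor's leading term divides it; move 20/9*x_2 to the remainder.
  leading term 1: no divisor's leading term divides it; move 10/9 to the remainder.
  remainder 5/9*x_1 - 40/9*x_2**2 + 20/9*x_2 + 10/9 ≠ 0; add k_3 = 5/9*x_1 - 40/9*x_2**2 + 20/9*x_2 + 10/9 to the basis.

S(h_1,k_3): lcm = x_1*x_2. S = 11/9*x_1 + 8*x_2**3 - 91/9*x_2**2 - 4/9*x_2 + 1/9.
  leading term x_1: subtract (11/5)·k_3 from 11/9*x_1 + 8*x_2**3 - 91/9*x_2**2 - 4/9*x_2 + 1/9 → 8*x_2**3 - 1/3*x_2**2 - 16/3*x_2 - 7/3
  leading term x_2**3: no divisor's leading term divides it; move 8*x_2**3 to the remainder.
  leading term x_2**2: no divisor's leading term divides it; move -1/3*x_2**2 to the remainder.
  leading term x_2: no divisor's leading term divides it; move -16/3*x_2 to the remainder.
  leading term 1: no divisor's leading term divides it; move -7/3 to the remainder.
  remainder 8*x_2**3 - 1/3*x_2**2 - 16/3*x_2 - 7/3 ≠ 0; add k_4 = 8*x_2**3 - 1/3*x_2**2 - 16/3*x_2 - 7/3 to the basis.

S(h_2,k_3): lcm = x_1*x_2. S = 2/3*x_1 + 8*x_2**3 - 17/3*x_2**2 - 8/3*x_2 - 1.
  leading term x_1: subtract (6/5)·k_3 from 2/3*x_1 + 8*x_2**3 - 17/3*x_2**2 - 8/3*x_2 - 1 → 8*x_2**3 - 1/3*x_2**2 - 16/3*x_2 - 7/3
  leading term x_2**3: subtract (1)·k_4 from 8*x_2**3 - 1/3*x_2**2 - 16/3*x_2 - 7/3 → 0
  remainder 0.

S(h_1,k_4): lcm = x_1*x_2**3. S = 91/72*x_1*x_2**2 + 2/3*x_1*x_2 + 7/24*x_1 - 55/9*x_2**4 + 14/9*x_2**3 + 1/9*x_2**2.
  leading term x_1*x_2**2: subtract (91/1296*x_2)·h_1 from 91/72*x_1*x_2**2 + 2/3*x_1*x_2 + 7/24*x_1 - 55/9*x_2**4 + 14/9*x_2**3 + 1/9*x_2**2 → -569/648*x_1*x_2 + 7/24*x_1 - 55/9*x_2**4 + 6013/648*x_2**3 - 601/324*x_2**2 - 91/648*x_2
  leading term x_1*x_2: subtract (-569/11664)·h_1 from -569/648*x_1*x_2 + 7/24*x_1 - 55/9*x_2**4 + 6013/648*x_2**3 - 601/324*x_2**2 - 91/648*x_2 → 995/729*x_1 - 55/9*x_2**4 + 6013/648*x_2**3 - 42113/5832*x_2**2 + 7147/5832*x_2 + 569/5832
  leading term x_1: subtract (199/81)·k_3 from 995/729*x_1 - 55/9*x_2**4 + 6013/648*x_2**3 - 42113/5832*x_2**2 + 7147/5832*x_2 + 569/5832 → -55/9*x_2**4 + 6013/648*x_2**3 + 7189/1944*x_2**2 - 8231/1944*x_2 - 5117/1944
  leading term x_2**4: subtract (-55/72*x_2)·k_4 from -55/9*x_2**4 + 6013/648*x_2**3 + 7189/1944*x_2**2 - 8231/1944*x_2 - 5117/1944 → 731/81*x_2**3 - 731/1944*x_2**2 - 1462/243*x_2 - 5117/1944
  leading term x_2**3: subtract (731/648)·k_4 from 731/81*x_2**3 - 731/1944*x_2**2 - 1462/243*x_2 - 5117/1944 → 0
  remainder 0.

S(h_2,k_4): lcm = x_1*x_2**3. S = 17/24*x_1*x_2**2 + 2/3*x_1*x_2 + 7/24*x_1 - 5/3*x_2**4 - 2/3*x_2**3 - x_2**2.
  leading term x_1*x_2**2: subtract (17/432*x_2)·h_1 from 17/24*x_1*x_2**2 + 2/3*x_1*x_2 + 7/24*x_1 - 5/3*x_2**4 - 2/3*x_2**3 - x_2**2 → -43/216*x_1*x_2 + 7/24*x_1 - 5/3*x_2**4 + 791/216*x_2**3 - 227/108*x_2**2 - 17/216*x_2
  leading term x_1*x_2: subtract (-43/3888)·h_1 from -43/216*x_1*x_2 + 7/24*x_1 - 5/3*x_2**4 + 791/216*x_2**3 - 227/108*x_2**2 - 17/216*x_2 → 130/243*x_1 - 5/3*x_2**4 + 791/216*x_2**3 - 6451/1944*x_2**2 + 449/1944*x_2 + 43/1944
  leading term x_1: subtract (26/27)·k_3 from 130/243*x_1 - 5/3*x_2**4 + 791/216*x_2**3 - 6451/1944*x_2**2 + 449/1944*x_2 + 43/1944 → -5/3*x_2**4 + 791/216*x_2**3 + 623/648*x_2**2 - 1237/648*x_2 - 679/648
  leading term x_2**4: subtract (-5/24*x_2)·k_4 from -5/3*x_2**4 + 791/216*x_2**3 + 623/648*x_2**2 - 1237/648*x_2 - 679/648 → 97/27*x_2**3 - 97/648*x_2**2 - 194/81*x_2 - 679/648
  leading term x_2**3: subtract (97/216)·k_4 from 97/27*x_2**3 - 97/648*x_2**2 - 194/81*x_2 - 679/648 → 0
  remainder 0.

S(k_3,k_4): leading monomials are coprime, so the S-polynomial reduces to 0 (Buchberger's first criterion).
Every S-polynomial of the final basis reduces to 0, so we have a Gröbner basis.
Inter-reduce: drop elements whose leading term is divisible by another's, tail-reduce, and make monic.
Reduced Gröbner basis: {x_1 - 8*x_2**2 + 4*x_2 + 2, x_2**3 - 1/24*x_2**2 - 2/3*x_2 - 7/24}.

The two bases agree; hence the ideals are identical.
The same test decides containment: I ⊆ J iff every generator of I reduces to 0 modulo a Gröbner basis of J.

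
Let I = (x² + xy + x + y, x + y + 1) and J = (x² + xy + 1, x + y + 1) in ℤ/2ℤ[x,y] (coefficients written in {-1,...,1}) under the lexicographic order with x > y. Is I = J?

Equality of ideals is decidable: compute both reduced Gröbner bases (unique for the ordering) and check whether they agree.
Buchberger on the first generating set:
f_1 = x² + xy + x + y, LT = x².
f_2 = x + y + 1, LT = x.

S(f_1,f_2): lcm = x². S = y.
  leading term y: no divisor's leading term divides it; move y to the remainder.
  remainder y ≠ 0; add g_3 = y to the basis.

S(f_1,g_3): leading monomials are coprime, so the S-polynomial reduces to 0 (Buchberger's first criterion).
S(f_2,g_3): leading monomials are coprime, so the S-polynomial reduces to 0 (Buchberger's first criterion).
Every S-polynomial of the final basis reduces to 0, so we have a Gröbner basis.
Inter-reduce: drop elements whose leading term is divisible by another's, tail-reduce, and make monic.
Reduced Gröbner basis: {x + 1, y}.

Buchberger on the second generating set:
h_1 = x² + xy + 1, LT = x².
h_2 = x + y + 1, LT = x.

S(h_1,h_2): lcm = x². S = x + 1.
  leading term x: subtract (1)·h_2 from x + 1 → y
  leading term y: no divisor's leading term divides it; move y to the remainder.
  remainder y ≠ 0; add k_3 = y to the basis.

S(h_1,k_3): leading monomials are coprime, so the S-polynomial reduces to 0 (Buchberger's first criterion).
S(h_2,k_3): leading monomials are coprime, so the S-polynomial reduces to 0 (Buchberger's first criterion).
Every S-polynomial of the final basis reduces to 0, so we have a Gröbner basis.
Inter-reduce: drop elements whose leading term is divisible by another's, tail-reduce, and make monic.
Reduced Gröbner basis: {x + 1, y}.

Same reduced basis, so the two generating sets span the same ideal.
The choice of monomial ordering does not affect the verdict — as long as both bases are computed under the same ordering, their equality decides ideal equality.

Yes, the ideals are equal.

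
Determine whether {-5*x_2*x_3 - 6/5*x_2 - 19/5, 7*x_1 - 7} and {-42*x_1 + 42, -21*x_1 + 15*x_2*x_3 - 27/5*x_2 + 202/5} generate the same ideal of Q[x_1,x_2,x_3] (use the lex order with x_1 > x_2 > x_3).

Equality of ideals is decidable: compute both reduced Gröbner bases (unique for the ordering) and check whether they agree.
Buchberger on the first generating set:
f_1 = -5*x_2*x_3 - 6/5*x_2 - 19/5, LT = x_2*x_3.
f_2 = 7*x_1 - 7, LT = x_1.

The S-polynomials (S(f_1,f_2)) all reduce to 0 modulo the current basis, so we have a Gröbner basis.
Inter-reduce: drop elements whose leading term is divisible by another's, tail-reduce, and make monic.
Reduced Gröbner basis: {x_1 - 1, x_2*x_3 + 6/25*x_2 + 19/25}.

Buchberger on the second generating set:
h_1 = -42*x_1 + 42, LT = x_1.
h_2 = -21*x_1 + 15*x_2*x_3 - 27/5*x_2 + 202/5, LT = x_1.

S(h_1,h_2): lcm = x_1. S = 5/7*x_2*x_3 - 9/35*x_2 + 97/105.
  leading term x_2*x_3: no divisor's leading term divides it; move 5/7*x_2*x_3 to the remainder.
  leading term x_2: no divisor's leading term divides it; move -9/35*x_2 to the remainder.
  leading term 1: no divisor's leading term divides it; move 97/105 to the remainder.
  remainder 5/7*x_2*x_3 - 9/35*x_2 + 97/105 ≠ 0; add k_3 = 5/7*x_2*x_3 - 9/35*x_2 + 97/105 to the basis.

The other S-polynomials (S(h_1,k_3), S(h_2,k_3)) all reduce to 0 modulo the current basis, so we have a Gröbner basis.
Inter-reduce: drop elements whose leading term is divisible by another's, tail-reduce, and make monic.
Reduced Gröbner basis: {x_1 - 1, x_2*x_3 - 9/25*x_2 + 97/75}.

Since the reduced bases disagree, the two ideals are not the same.

No, the ideals differ.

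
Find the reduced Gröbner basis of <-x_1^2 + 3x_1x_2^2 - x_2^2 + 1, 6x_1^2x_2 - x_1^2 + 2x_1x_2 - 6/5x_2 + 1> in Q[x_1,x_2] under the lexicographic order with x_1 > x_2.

G = {x_1^2 - 9/41x_2^4 - 60/41x_2^3 + 122/41x_2^2 - 1, x_1x_2 - 3/41x_2^3 - 20/41x_2^2 + 27/41x_2, x_2^5 + 13/2x_2^4 - 131/9x_2^3 + 3x_2^2 + 119/45x_2}

The reduced Gröbner basis is the canonical form of the ideal for this ordering.

f_1 = -x_1^2 + 3x_1x_2^2 - x_2^2 + 1, LT = x_1^2.
f_2 = 6x_1^2x_2 - x_1^2 + 2x_1x_2 - 6/5x_2 + 1, LT = x_1^2x_2.

S(f_1,f_2): lcm = x_1^2x_2. S = 1/6x_1^2 - 3x_1x_2^3 - 1/3x_1x_2 + x_2^3 - 4/5x_2 - 1/6.
  leading term x_1^2: subtract (-1/6)·f_1 from 1/6x_1^2 - 3x_1x_2^3 - 1/3x_1x_2 + x_2^3 - 4/5x_2 - 1/6 → -3x_1x_2^3 + 1/2x_1x_2^2 - 1/3x_1x_2 + x_2^3 - 1/6x_2^2 - 4/5x_2
  leading term x_1x_2^3: no divisor's leading term divides it; move -3x_1x_2^3 to the remainder.
  leading term x_1x_2^2: no divisor's leading term divides it; move 1/2x_1x_2^2 to the remainder.
  leading term x_1x_2: no divisor's leading term divides it; move -1/3x_1x_2 to the remainder.
  leading term x_2^3: no divisor's leading term divides it; move x_2^3 to the remainder.
  leading term x_2^2: no divisor's leading term divides it; move -1/6x_2^2 to the remainder.
  leading term x_2: no divisor's leading term divides it; move -4/5x_2 to the remainder.
  remainder -3x_1x_2^3 + 1/2x_1x_2^2 - 1/3x_1x_2 + x_2^3 - 1/6x_2^2 - 4/5x_2 ≠ 0; add g_3 = -3x_1x_2^3 + 1/2x_1x_2^2 - 1/3x_1x_2 + x_2^3 - 1/6x_2^2 - 4/5x_2 to the basis.

S(f_1,g_3): lcm = x_1^2x_2^3. S = 1/6x_1^2x_2^2 - 1/9x_1^2x_2 - 3x_1x_2^5 + 1/3x_1x_2^3 - 1/18x_1x_2^2 - 4/15x_1x_2 + x_2^5 - x_2^3.
  leading term x_1^2x_2^2: subtract (-1/6x_2^2)·f_1 from 1/6x_1^2x_2^2 - 1/9x_1^2x_2 - 3x_1x_2^5 + 1/3x_1x_2^3 - 1/18x_1x_2^2 - 4/15x_1x_2 + x_2^5 - x_2^3 → -1/9x_1^2x_2 - 3x_1x_2^5 + 1/2x_1x_2^4 + 1/3x_1x_2^3 - 1/18x_1x_2^2 - 4/15x_1x_2 + x_2^5 - 1/6x_2^4 - x_2^3 + 1/6x_2^2
  leading term x_1^2x_2: subtract (1/9x_2)·f_1 from -1/9x_1^2x_2 - 3x_1x_2^5 + 1/2x_1x_2^4 + 1/3x_1x_2^3 - 1/18x_1x_2^2 - 4/15x_1x_2 + x_2^5 - 1/6x_2^4 - x_2^3 + 1/6x_2^2 → -3x_1x_2^5 + 1/2x_1x_2^4 - 1/18x_1x_2^2 - 4/15x_1x_2 + x_2^5 - 1/6x_2^4 - 8/9x_2^3 + 1/6x_2^2 - 1/9x_2
  leading term x_1x_2^5: subtract (x_2^2)·g_3 from -3x_1x_2^5 + 1/2x_1x_2^4 - 1/18x_1x_2^2 - 4/15x_1x_2 + x_2^5 - 1/6x_2^4 - 8/9x_2^3 + 1/6x_2^2 - 1/9x_2 → 1/3x_1x_2^3 - 1/18x_1x_2^2 - 4/15x_1x_2 - 4/45x_2^3 + 1/6x_2^2 - 1/9x_2
  leading term x_1x_2^3: subtract (-1/9)·g_3 from 1/3x_1x_2^3 - 1/18x_1x_2^2 - 4/15x_1x_2 - 4/45x_2^3 + 1/6x_2^2 - 1/9x_2 → -41/135x_1x_2 + 1/45x_2^3 + 4/27x_2^2 - 1/5x_2
  leading term x_1x_2: no divisor's leading term divides it; move -41/135x_1x_2 to the remainder.
  leading term x_2^3: no divisor's leading term divides it; move 1/45x_2^3 to the remainder.
  leading term x_2^2: no divisor's leading term divides it; move 4/27x_2^2 to the remainder.
  leading term x_2: no divisor's leading term divides it; move -1/5x_2 to the remainder.
  remainder -41/135x_1x_2 + 1/45x_2^3 + 4/27x_2^2 - 1/5x_2 ≠ 0; add g_4 = -41/135x_1x_2 + 1/45x_2^3 + 4/27x_2^2 - 1/5x_2 to the basis.

S(g_3,g_4): lcm = x_1x_2^3. S = -1/6x_1x_2^2 + 1/9x_1x_2 + 3/41x_2^5 + 20/41x_2^4 - 122/123x_2^3 + 1/18x_2^2 + 4/15x_2.
  leading term x_1x_2^2: subtract (45/82x_2)·g_4 from -1/6x_1x_2^2 + 1/9x_1x_2 + 3/41x_2^5 + 20/41x_2^4 - 122/123x_2^3 + 1/18x_2^2 + 4/15x_2 → 1/9x_1x_2 + 3/41x_2^5 + 39/82x_2^4 - 44/41x_2^3 + 61/369x_2^2 + 4/15x_2
  leading term x_1x_2: subtract (-15/41)·g_4 from 1/9x_1x_2 + 3/41x_2^5 + 39/82x_2^4 - 44/41x_2^3 + 61/369x_2^2 + 4/15x_2 → 3/41x_2^5 + 39/82x_2^4 - 131/123x_2^3 + 9/41x_2^2 + 119/615x_2
  leading term x_2^5: no divisor's leading term divides it; move 3/41x_2^5 to the remainder.
  leading term x_2^4: no divisor's leading term divides it; move 39/82x_2^4 to the remainder.
  leading term x_2^3: no divisor's leading term divides it; move -131/123x_2^3 to the remainder.
  leading term x_2^2: no divisor's leading term divides it; move 9/41x_2^2 to the remainder.
  leading term x_2: no divisor's leading term divides it; move 119/615x_2 to the remainder.
  remainder 3/41x_2^5 + 39/82x_2^4 - 131/123x_2^3 + 9/41x_2^2 + 119/615x_2 ≠ 0; add g_5 = 3/41x_2^5 + 39/82x_2^4 - 131/123x_2^3 + 9/41x_2^2 + 119/615x_2 to the basis.

The other S-polynomials (S(f_2,g_3), S(f_1,g_4), S(f_2,g_4), S(f_1,g_5), S(f_2,g_5), S(g_3,g_5), S(g_4,g_5)) all reduce to 0 modulo the current basis, so we have a Gröbner basis.
Inter-reduce: drop elements whose leading term is divisible by another's, tail-reduce, and make monic.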